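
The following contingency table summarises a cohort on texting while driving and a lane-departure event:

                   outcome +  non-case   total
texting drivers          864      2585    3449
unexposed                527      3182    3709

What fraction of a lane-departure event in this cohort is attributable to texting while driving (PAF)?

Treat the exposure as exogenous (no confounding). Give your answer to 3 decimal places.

PAF ≈ 0.269

p₁ = P(outcome | exposed) = 864/3449 = 0.25051
p₀ = P(outcome | unexposed) = 527/3709 = 0.14209
Exposure prevalence π = 3449/7158 = 0.48184; overall risk P(Y=1) = 0.19433.
Under exogeneity, PAF = [P(Y=1) − p₀]/P(Y=1).
PAF = (0.19433 − 0.14209) / 0.19433 ≈ 0.2688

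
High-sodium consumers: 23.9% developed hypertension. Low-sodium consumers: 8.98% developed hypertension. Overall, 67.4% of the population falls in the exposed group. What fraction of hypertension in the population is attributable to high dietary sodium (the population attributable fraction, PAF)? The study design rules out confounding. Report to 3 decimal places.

p₁ = 0.239, p₀ = 0.0898.
Overall risk P(Y=1) = π·p₁ + (1−π)·p₀ = 0.674×0.239 + 0.326×0.0898 = 0.19036.
Under exogeneity, PAF = [P(Y=1) − p₀] / P(Y=1).
PAF = (0.19036 − 0.0898) / 0.19036 ≈ 0.5283

PAF ≈ 0.528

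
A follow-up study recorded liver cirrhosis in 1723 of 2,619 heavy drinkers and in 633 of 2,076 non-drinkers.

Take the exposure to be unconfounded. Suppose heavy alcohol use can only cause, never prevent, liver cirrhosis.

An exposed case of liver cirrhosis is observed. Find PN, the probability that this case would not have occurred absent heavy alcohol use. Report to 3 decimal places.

PN ≈ 0.537

p₁ = P(outcome | exposed) = 1723/2619 = 0.65788
p₀ = P(outcome | unexposed) = 633/2076 = 0.30491
Under exogeneity and monotonicity, PN = (p₁ − p₀) / p₁.
PN = (0.65788 − 0.30491) / 0.65788 = 0.35297 / 0.65788 ≈ 0.5365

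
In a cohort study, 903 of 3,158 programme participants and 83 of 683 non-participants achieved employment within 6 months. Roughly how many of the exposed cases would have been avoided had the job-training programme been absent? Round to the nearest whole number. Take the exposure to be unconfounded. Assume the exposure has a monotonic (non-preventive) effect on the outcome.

p₁ = P(outcome | exposed) = 903/3158 = 0.28594
p₀ = P(outcome | unexposed) = 83/683 = 0.12152
PN = (p₁ − p₀)/p₁ = (0.28594 − 0.12152) / 0.28594 ≈ 0.57501.
Attributable cases ≈ PN × (exposed cases) = 0.57501 × 903 ≈ 519.23.

about 519 cases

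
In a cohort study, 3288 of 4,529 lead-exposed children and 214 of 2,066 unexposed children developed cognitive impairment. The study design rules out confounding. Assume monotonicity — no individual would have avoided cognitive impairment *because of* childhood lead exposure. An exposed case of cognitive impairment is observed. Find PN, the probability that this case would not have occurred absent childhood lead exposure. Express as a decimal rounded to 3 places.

PN ≈ 0.857

p₁ = P(outcome | exposed) = 3288/4529 = 0.72599
p₀ = P(outcome | unexposed) = 214/2066 = 0.10358
Under exogeneity and monotonicity, PN = (p₁ − p₀) / p₁.
PN = (0.72599 − 0.10358) / 0.72599 = 0.62241 / 0.72599 ≈ 0.8573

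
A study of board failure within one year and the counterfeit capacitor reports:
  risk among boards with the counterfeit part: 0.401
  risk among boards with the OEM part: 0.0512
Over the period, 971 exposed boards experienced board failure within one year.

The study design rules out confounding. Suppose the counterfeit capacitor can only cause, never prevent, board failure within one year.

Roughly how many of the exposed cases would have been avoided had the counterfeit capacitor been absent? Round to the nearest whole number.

about 847 cases

Let p₁ = 0.401, p₀ = 0.0512.
PN = (p₁ − p₀)/p₁ = (0.401 − 0.0512) / 0.401 ≈ 0.87232.
Attributable cases ≈ PN × (exposed cases) = 0.87232 × 971 ≈ 847.02.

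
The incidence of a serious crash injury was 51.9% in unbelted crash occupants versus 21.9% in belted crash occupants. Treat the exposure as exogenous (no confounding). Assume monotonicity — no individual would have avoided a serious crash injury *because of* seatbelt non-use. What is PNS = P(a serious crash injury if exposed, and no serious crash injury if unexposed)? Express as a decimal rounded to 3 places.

PNS ≈ 0.300

p₁ = 0.519, p₀ = 0.219.
Under exogeneity and monotonicity, PNS = p₁ − p₀.
PNS = 0.519 − 0.219 = 0.3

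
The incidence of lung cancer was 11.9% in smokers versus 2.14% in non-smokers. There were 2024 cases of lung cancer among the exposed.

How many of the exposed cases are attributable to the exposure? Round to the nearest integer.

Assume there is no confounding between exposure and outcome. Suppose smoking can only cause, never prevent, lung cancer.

p₁ = 0.119, p₀ = 0.0214.
PN = (p₁ − p₀)/p₁ = (0.119 − 0.0214) / 0.119 ≈ 0.82017.
Attributable cases ≈ PN × (exposed cases) = 0.82017 × 2024 ≈ 1660.02.

about 1660 cases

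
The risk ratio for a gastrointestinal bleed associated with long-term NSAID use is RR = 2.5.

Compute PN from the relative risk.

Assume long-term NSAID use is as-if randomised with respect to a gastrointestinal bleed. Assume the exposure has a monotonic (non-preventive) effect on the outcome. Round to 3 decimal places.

Under exogeneity and monotonicity, PN = (RR − 1) / RR = 1 − 1/RR.
PN = (2.5 − 1) / 2.5 = 1.5 / 2.5 ≈ 0.6000

PN ≈ 0.600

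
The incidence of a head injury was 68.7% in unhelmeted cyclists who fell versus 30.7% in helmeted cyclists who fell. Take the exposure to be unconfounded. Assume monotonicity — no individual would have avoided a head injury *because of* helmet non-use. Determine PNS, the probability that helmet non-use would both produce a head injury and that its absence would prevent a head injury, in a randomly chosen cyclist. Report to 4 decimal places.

PNS ≈ 0.3800

p₁ = 0.687, p₀ = 0.307.
Under exogeneity and monotonicity, PNS = p₁ − p₀.
PNS = 0.687 − 0.307 = 0.38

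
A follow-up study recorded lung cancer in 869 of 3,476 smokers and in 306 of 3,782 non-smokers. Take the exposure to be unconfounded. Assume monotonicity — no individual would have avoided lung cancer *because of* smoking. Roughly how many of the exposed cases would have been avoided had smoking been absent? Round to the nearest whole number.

p₁ = P(outcome | exposed) = 869/3476 = 0.25
p₀ = P(outcome | unexposed) = 306/3782 = 0.08091
PN = (p₁ − p₀)/p₁ = (0.25 − 0.08091) / 0.25 ≈ 0.67636.
Attributable cases ≈ PN × (exposed cases) = 0.67636 × 869 ≈ 587.76.

about 588 cases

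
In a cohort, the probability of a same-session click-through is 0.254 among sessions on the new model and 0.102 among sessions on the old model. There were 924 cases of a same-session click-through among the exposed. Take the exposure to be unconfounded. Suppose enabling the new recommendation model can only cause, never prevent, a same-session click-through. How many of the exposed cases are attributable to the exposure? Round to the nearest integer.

about 553 cases

Let p₁ = 0.254, p₀ = 0.102.
PN = (p₁ − p₀)/p₁ = (0.254 − 0.102) / 0.254 ≈ 0.59843.
Attributable cases ≈ PN × (exposed cases) = 0.59843 × 924 ≈ 552.94.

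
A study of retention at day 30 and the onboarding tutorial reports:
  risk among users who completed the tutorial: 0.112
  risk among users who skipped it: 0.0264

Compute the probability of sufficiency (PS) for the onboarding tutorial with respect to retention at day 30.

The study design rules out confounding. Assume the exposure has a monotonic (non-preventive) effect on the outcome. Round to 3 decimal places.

PS ≈ 0.088

Let p₁ = 0.112, p₀ = 0.0264.
Under exogeneity and monotonicity, PS = (p₁ − p₀) / (1 − p₀).
PS = (0.112 − 0.0264) / (1 − 0.0264) = 0.0856 / 0.9736 ≈ 0.0879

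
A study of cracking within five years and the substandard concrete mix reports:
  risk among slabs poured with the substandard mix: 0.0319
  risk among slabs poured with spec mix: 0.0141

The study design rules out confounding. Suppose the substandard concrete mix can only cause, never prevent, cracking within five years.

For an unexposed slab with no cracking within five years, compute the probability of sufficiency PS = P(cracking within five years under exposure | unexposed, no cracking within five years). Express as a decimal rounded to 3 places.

Let p₁ = 0.0319, p₀ = 0.0141.
Under exogeneity and monotonicity, PS = (p₁ − p₀) / (1 − p₀).
PS = (0.0319 − 0.0141) / (1 − 0.0141) = 0.0178 / 0.9859 ≈ 0.0181

PS ≈ 0.018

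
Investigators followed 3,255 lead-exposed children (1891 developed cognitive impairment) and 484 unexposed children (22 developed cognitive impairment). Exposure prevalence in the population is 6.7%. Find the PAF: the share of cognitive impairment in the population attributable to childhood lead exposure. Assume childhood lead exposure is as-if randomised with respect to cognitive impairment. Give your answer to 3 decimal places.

PAF ≈ 0.441

p₁ = P(outcome | exposed) = 1891/3255 = 0.58095
p₀ = P(outcome | unexposed) = 22/484 = 0.045455
Overall risk P(Y=1) = π·p₁ + (1−π)·p₀ = 0.067×0.58095 + 0.933×0.045455 = 0.081333.
Under exogeneity, PAF = [P(Y=1) − p₀] / P(Y=1).
PAF = (0.081333 − 0.045455) / 0.081333 ≈ 0.4411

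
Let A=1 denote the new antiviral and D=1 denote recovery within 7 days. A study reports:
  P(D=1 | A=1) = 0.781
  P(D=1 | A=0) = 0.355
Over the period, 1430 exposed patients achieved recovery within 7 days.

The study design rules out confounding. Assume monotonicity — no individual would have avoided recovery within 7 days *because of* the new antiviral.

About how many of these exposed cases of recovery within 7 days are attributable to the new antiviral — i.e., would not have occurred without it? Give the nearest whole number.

about 780 cases

Let p₁ = 0.781, p₀ = 0.355.
PN = (p₁ − p₀)/p₁ = (0.781 − 0.355) / 0.781 ≈ 0.54545.
Attributable cases ≈ PN × (exposed cases) = 0.54545 × 1430 ≈ 780.00.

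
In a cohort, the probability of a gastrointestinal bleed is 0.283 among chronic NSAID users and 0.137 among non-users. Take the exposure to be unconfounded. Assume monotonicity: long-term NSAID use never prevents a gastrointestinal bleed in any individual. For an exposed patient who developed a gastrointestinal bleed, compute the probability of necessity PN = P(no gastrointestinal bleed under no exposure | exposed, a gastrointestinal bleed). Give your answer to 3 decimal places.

Let p₁ = 0.283, p₀ = 0.137.
Under exogeneity and monotonicity, PN = (p₁ − p₀) / p₁.
PN = (0.283 − 0.137) / 0.283 = 0.146 / 0.283 ≈ 0.5159

PN ≈ 0.516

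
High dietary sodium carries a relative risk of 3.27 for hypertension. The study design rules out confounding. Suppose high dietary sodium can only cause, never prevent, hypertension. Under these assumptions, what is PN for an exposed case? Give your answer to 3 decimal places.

PN ≈ 0.694

Under exogeneity and monotonicity, PN = (RR − 1) / RR = 1 − 1/RR.
PN = (3.27 − 1) / 3.27 = 2.27 / 3.27 ≈ 0.6942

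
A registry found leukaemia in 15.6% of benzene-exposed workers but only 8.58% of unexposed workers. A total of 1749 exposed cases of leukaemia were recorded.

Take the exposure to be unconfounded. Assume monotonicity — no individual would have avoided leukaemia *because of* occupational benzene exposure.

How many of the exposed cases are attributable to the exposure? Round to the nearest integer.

about 787 cases

p₁ = 0.156, p₀ = 0.0858.
PN = (p₁ − p₀)/p₁ = (0.156 − 0.0858) / 0.156 ≈ 0.45000.
Attributable cases ≈ PN × (exposed cases) = 0.45000 × 1749 ≈ 787.05.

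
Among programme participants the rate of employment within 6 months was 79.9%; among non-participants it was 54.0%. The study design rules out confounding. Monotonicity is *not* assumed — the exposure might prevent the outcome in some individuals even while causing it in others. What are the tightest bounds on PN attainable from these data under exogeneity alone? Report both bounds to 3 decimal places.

p₁ = 0.799, p₀ = 0.54.
Under exogeneity alone the bounds on PN are max{0,(p₁−p₀)/p₁} ≤ PN ≤ min{1,(1−p₀)/p₁}.
  lower = (p₁ − p₀)/p₁ = 0.259 / 0.799 ≈ 0.3242
  upper = min{1, (1 − p₀)/p₁} = 0.46 / 0.799 ≈ 0.5757

0.324 ≤ PN ≤ 0.576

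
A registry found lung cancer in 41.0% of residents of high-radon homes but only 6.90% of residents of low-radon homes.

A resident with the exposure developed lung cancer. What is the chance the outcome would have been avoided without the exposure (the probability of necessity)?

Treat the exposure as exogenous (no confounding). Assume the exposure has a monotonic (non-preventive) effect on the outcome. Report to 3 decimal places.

PN ≈ 0.832

p₁ = 0.41, p₀ = 0.069.
Under exogeneity and monotonicity, PN = (p₁ − p₀) / p₁.
PN = (0.41 − 0.069) / 0.41 = 0.341 / 0.41 ≈ 0.8317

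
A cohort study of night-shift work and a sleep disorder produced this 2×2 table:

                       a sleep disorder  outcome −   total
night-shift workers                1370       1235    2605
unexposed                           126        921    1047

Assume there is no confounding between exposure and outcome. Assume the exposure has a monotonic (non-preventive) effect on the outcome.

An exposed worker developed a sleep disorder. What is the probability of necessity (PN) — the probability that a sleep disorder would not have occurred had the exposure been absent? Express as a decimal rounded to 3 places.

p₁ = P(outcome | exposed) = 1370/2605 = 0.52591
p₀ = P(outcome | unexposed) = 126/1047 = 0.12034
Under exogeneity and monotonicity, PN = (p₁ − p₀)/p₁.
PN = (0.52591 − 0.12034) / 0.52591 ≈ 0.7712

PN ≈ 0.771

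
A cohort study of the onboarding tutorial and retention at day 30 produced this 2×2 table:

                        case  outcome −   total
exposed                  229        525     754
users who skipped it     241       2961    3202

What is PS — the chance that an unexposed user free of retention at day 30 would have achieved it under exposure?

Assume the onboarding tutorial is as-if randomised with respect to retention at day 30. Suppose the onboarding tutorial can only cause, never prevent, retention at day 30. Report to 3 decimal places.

p₁ = P(outcome | exposed) = 229/754 = 0.30371
p₀ = P(outcome | unexposed) = 241/3202 = 0.075265
Under exogeneity and monotonicity, PS = (p₁ − p₀)/(1 − p₀).
PS = (0.30371 − 0.075265) / 0.92473 ≈ 0.2470

PS ≈ 0.247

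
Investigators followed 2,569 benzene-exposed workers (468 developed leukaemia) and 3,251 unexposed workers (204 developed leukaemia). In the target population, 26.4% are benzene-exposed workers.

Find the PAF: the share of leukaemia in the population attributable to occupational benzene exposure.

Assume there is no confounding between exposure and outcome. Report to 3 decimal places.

PAF ≈ 0.334

p₁ = P(outcome | exposed) = 468/2569 = 0.18217
p₀ = P(outcome | unexposed) = 204/3251 = 0.06275
Overall risk P(Y=1) = π·p₁ + (1−π)·p₀ = 0.264×0.18217 + 0.736×0.06275 = 0.094277.
Under exogeneity, PAF = [P(Y=1) − p₀] / P(Y=1).
PAF = (0.094277 − 0.06275) / 0.094277 ≈ 0.3344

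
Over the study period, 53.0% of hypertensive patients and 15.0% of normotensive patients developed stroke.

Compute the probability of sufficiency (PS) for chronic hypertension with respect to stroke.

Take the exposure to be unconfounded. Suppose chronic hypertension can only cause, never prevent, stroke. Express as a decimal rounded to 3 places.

p₁ = 0.53, p₀ = 0.15.
Under exogeneity and monotonicity, PS = (p₁ − p₀) / (1 − p₀).
PS = (0.53 − 0.15) / (1 − 0.15) = 0.38 / 0.85 ≈ 0.4471

PS ≈ 0.447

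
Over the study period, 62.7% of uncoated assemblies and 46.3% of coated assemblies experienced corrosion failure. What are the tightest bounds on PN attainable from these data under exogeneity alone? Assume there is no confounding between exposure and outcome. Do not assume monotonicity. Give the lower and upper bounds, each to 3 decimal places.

p₁ = 0.627, p₀ = 0.463.
Under exogeneity alone the bounds on PN are max{0,(p₁−p₀)/p₁} ≤ PN ≤ min{1,(1−p₀)/p₁}.
  lower = (p₁ − p₀)/p₁ = 0.164 / 0.627 ≈ 0.2616
  upper = min{1, (1 − p₀)/p₁} = 0.537 / 0.627 ≈ 0.8565

0.262 ≤ PN ≤ 0.856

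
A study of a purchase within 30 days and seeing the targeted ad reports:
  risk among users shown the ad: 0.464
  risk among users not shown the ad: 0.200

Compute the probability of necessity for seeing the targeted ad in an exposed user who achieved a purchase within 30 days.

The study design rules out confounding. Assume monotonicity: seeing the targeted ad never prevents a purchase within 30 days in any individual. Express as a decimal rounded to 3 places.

Let p₁ = 0.464, p₀ = 0.2.
Under exogeneity and monotonicity, PN = (p₁ − p₀) / p₁.
PN = (0.464 − 0.2) / 0.464 = 0.264 / 0.464 ≈ 0.5690

PN ≈ 0.569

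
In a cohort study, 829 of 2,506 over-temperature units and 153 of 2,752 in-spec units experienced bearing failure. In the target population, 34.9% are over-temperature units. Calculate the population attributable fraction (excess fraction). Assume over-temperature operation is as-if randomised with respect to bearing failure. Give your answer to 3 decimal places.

p₁ = P(outcome | exposed) = 829/2506 = 0.33081
p₀ = P(outcome | unexposed) = 153/2752 = 0.055596
Overall risk P(Y=1) = π·p₁ + (1−π)·p₀ = 0.349×0.33081 + 0.651×0.055596 = 0.15164.
Under exogeneity, PAF = [P(Y=1) − p₀] / P(Y=1).
PAF = (0.15164 − 0.055596) / 0.15164 ≈ 0.6334

PAF ≈ 0.633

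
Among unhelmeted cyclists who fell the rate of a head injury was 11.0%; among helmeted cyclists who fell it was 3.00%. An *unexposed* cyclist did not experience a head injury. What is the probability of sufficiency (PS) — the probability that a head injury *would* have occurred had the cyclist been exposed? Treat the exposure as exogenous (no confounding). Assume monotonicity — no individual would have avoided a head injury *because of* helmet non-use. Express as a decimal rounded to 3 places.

PS ≈ 0.082

p₁ = 0.11, p₀ = 0.03.
Under exogeneity and monotonicity, PS = (p₁ − p₀) / (1 − p₀).
PS = (0.11 − 0.03) / (1 − 0.03) = 0.08 / 0.97 ≈ 0.0825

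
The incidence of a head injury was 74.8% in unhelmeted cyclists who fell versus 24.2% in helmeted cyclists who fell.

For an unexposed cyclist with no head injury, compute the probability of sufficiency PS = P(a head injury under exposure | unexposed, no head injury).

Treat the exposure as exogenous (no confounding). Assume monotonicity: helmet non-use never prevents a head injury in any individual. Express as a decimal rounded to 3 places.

PS ≈ 0.668

p₁ = 0.748, p₀ = 0.242.
Under exogeneity and monotonicity, PS = (p₁ − p₀) / (1 − p₀).
PS = (0.748 − 0.242) / (1 − 0.242) = 0.506 / 0.758 ≈ 0.6675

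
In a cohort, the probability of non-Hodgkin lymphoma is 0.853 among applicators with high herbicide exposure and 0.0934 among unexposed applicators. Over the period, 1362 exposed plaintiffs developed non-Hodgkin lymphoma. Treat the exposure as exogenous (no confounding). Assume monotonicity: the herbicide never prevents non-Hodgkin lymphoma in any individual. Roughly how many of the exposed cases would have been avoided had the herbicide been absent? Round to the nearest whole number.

Let p₁ = 0.853, p₀ = 0.0934.
PN = (p₁ − p₀)/p₁ = (0.853 − 0.0934) / 0.853 ≈ 0.89050.
Attributable cases ≈ PN × (exposed cases) = 0.89050 × 1362 ≈ 1212.87.

about 1213 cases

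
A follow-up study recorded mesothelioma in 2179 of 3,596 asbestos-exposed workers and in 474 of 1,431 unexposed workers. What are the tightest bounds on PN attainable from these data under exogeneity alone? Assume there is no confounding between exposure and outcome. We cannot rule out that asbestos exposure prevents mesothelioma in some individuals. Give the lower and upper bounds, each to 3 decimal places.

0.453 ≤ PN ≤ 1.000

p₁ = P(outcome | exposed) = 2179/3596 = 0.60595
p₀ = P(outcome | unexposed) = 474/1431 = 0.33124
Under exogeneity alone the bounds on PN are max{0,(p₁−p₀)/p₁} ≤ PN ≤ min{1,(1−p₀)/p₁}.
  lower = (p₁ − p₀)/p₁ = 0.27471 / 0.60595 ≈ 0.4534
  upper = min{1, (1 − p₀)/p₁} = 0.66876 / 0.60595 ≈ 1.1037 → capped at 1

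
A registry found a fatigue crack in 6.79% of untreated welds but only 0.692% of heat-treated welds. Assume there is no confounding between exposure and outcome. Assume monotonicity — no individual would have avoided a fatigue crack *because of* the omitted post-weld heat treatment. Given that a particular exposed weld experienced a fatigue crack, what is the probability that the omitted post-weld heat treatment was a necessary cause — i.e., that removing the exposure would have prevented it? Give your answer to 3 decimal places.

PN ≈ 0.898

p₁ = 0.0679, p₀ = 0.00692.
Under exogeneity and monotonicity, PN = (p₁ − p₀) / p₁.
PN = (0.0679 − 0.00692) / 0.0679 = 0.06098 / 0.0679 ≈ 0.8981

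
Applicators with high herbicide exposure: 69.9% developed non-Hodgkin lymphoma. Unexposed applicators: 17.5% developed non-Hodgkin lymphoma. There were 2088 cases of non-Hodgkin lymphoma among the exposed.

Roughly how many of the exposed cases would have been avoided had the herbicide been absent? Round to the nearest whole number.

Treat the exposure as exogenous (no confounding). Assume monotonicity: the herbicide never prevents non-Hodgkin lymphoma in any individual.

p₁ = 0.699, p₀ = 0.175.
PN = (p₁ − p₀)/p₁ = (0.699 − 0.175) / 0.699 ≈ 0.74964.
Attributable cases ≈ PN × (exposed cases) = 0.74964 × 2088 ≈ 1565.25.

about 1565 cases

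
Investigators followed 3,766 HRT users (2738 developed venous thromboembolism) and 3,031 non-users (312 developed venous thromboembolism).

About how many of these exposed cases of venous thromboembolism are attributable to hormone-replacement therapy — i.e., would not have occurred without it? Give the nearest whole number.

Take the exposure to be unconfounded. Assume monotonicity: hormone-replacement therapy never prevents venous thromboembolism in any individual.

p₁ = P(outcome | exposed) = 2738/3766 = 0.72703
p₀ = P(outcome | unexposed) = 312/3031 = 0.10294
PN = (p₁ − p₀)/p₁ = (0.72703 − 0.10294) / 0.72703 ≈ 0.85842.
Attributable cases ≈ PN × (exposed cases) = 0.85842 × 2738 ≈ 2350.34.

about 2350 cases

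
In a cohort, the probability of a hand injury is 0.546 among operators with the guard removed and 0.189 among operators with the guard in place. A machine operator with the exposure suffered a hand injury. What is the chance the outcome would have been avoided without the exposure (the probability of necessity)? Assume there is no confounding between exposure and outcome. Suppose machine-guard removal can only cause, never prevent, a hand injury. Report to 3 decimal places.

PN ≈ 0.654

Let p₁ = 0.546, p₀ = 0.189.
Under exogeneity and monotonicity, PN = (p₁ − p₀) / p₁.
PN = (0.546 − 0.189) / 0.546 = 0.357 / 0.546 ≈ 0.6538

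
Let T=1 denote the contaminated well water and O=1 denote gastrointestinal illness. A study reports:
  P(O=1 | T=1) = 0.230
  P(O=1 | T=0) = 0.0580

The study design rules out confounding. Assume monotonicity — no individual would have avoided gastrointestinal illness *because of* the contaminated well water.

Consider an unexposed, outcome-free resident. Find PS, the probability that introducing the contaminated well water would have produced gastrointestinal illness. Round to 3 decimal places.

PS ≈ 0.183

Let p₁ = 0.23, p₀ = 0.058.
Under exogeneity and monotonicity, PS = (p₁ − p₀) / (1 − p₀).
PS = (0.23 − 0.058) / (1 − 0.058) = 0.172 / 0.942 ≈ 0.1826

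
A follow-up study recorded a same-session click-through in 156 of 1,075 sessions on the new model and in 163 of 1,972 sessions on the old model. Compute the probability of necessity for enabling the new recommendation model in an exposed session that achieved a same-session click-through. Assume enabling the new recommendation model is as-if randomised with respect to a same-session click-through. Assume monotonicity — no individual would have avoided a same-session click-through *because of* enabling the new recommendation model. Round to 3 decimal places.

p₁ = P(outcome | exposed) = 156/1075 = 0.14512
p₀ = P(outcome | unexposed) = 163/1972 = 0.082657
Under exogeneity and monotonicity, PN = (p₁ − p₀) / p₁.
PN = (0.14512 − 0.082657) / 0.14512 = 0.062459 / 0.14512 ≈ 0.4304

PN ≈ 0.430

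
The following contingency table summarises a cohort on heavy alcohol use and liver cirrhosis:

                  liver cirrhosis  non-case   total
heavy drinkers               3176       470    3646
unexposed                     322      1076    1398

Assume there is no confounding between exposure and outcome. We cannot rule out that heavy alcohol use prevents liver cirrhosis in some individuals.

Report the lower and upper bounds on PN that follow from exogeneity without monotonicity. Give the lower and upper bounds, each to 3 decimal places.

p₁ = P(outcome | exposed) = 3176/3646 = 0.87109
p₀ = P(outcome | unexposed) = 322/1398 = 0.23033
Under exogeneity alone the bounds on PN are max{0,(p₁−p₀)/p₁} ≤ PN ≤ min{1,(1−p₀)/p₁}.
  lower = (p₁ − p₀)/p₁ = 0.64076 / 0.87109 ≈ 0.7356
  upper = min{1, (1 − p₀)/p₁} = 0.76967 / 0.87109 ≈ 0.8836

0.736 ≤ PN ≤ 0.884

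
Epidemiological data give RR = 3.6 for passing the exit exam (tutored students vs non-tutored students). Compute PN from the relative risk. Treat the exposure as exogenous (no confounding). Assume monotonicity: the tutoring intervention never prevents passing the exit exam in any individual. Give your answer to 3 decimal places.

Under exogeneity and monotonicity, PN = (RR − 1) / RR = 1 − 1/RR.
PN = (3.6 − 1) / 3.6 = 2.6 / 3.6 ≈ 0.7222

PN ≈ 0.722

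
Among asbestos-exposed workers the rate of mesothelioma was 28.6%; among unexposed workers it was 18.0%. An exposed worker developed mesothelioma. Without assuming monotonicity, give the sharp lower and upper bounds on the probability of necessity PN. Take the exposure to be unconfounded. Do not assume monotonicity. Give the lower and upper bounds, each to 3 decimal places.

0.371 ≤ PN ≤ 1.000

p₁ = 0.286, p₀ = 0.18.
Under exogeneity alone the bounds on PN are max{0,(p₁−p₀)/p₁} ≤ PN ≤ min{1,(1−p₀)/p₁}.
  lower = (p₁ − p₀)/p₁ = 0.106 / 0.286 ≈ 0.3706
  upper = min{1, (1 − p₀)/p₁} = 0.82 / 0.286 ≈ 2.8671 → capped at 1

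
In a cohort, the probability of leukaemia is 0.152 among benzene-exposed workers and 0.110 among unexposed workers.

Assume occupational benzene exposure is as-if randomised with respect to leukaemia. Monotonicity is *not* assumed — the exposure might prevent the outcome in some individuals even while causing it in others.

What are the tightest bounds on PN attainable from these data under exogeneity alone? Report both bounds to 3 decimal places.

0.276 ≤ PN ≤ 1.000

Let p₁ = 0.152, p₀ = 0.11.
Under exogeneity alone the bounds on PN are max{0,(p₁−p₀)/p₁} ≤ PN ≤ min{1,(1−p₀)/p₁}.
  lower = (p₁ − p₀)/p₁ = 0.042 / 0.152 ≈ 0.2763
  upper = min{1, (1 − p₀)/p₁} = 0.89 / 0.152 ≈ 5.8553 → capped at 1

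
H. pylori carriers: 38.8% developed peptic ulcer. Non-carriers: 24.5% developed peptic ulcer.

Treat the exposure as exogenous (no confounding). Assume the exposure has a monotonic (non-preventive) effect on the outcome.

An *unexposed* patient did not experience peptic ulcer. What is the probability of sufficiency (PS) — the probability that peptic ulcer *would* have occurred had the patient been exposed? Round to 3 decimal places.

p₁ = 0.388, p₀ = 0.245.
Under exogeneity and monotonicity, PS = (p₁ − p₀) / (1 − p₀).
PS = (0.388 − 0.245) / (1 − 0.245) = 0.143 / 0.755 ≈ 0.1894

PS ≈ 0.189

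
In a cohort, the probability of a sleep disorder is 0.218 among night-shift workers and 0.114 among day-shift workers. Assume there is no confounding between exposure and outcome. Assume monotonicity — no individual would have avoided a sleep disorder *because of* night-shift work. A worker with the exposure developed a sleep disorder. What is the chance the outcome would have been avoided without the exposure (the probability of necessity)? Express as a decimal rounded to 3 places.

PN ≈ 0.477

Let p₁ = 0.218, p₀ = 0.114.
Under exogeneity and monotonicity, PN = (p₁ − p₀) / p₁.
PN = (0.218 − 0.114) / 0.218 = 0.104 / 0.218 ≈ 0.4771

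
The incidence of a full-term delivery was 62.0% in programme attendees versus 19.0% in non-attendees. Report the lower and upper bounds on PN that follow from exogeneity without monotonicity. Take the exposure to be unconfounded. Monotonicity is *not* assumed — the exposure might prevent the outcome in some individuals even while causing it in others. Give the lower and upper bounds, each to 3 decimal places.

0.694 ≤ PN ≤ 1.000

p₁ = 0.62, p₀ = 0.19.
Under exogeneity alone the bounds on PN are max{0,(p₁−p₀)/p₁} ≤ PN ≤ min{1,(1−p₀)/p₁}.
  lower = (p₁ − p₀)/p₁ = 0.43 / 0.62 ≈ 0.6935
  upper = min{1, (1 − p₀)/p₁} = 0.81 / 0.62 ≈ 1.3065 → capped at 1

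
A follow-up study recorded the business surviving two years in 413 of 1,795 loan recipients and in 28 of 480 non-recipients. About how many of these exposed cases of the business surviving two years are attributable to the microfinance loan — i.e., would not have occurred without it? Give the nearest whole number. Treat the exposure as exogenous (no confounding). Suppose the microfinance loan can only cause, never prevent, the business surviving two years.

p₁ = P(outcome | exposed) = 413/1795 = 0.23008
p₀ = P(outcome | unexposed) = 28/480 = 0.058333
PN = (p₁ − p₀)/p₁ = (0.23008 − 0.058333) / 0.23008 ≈ 0.74647.
Attributable cases ≈ PN × (exposed cases) = 0.74647 × 413 ≈ 308.29.

about 308 cases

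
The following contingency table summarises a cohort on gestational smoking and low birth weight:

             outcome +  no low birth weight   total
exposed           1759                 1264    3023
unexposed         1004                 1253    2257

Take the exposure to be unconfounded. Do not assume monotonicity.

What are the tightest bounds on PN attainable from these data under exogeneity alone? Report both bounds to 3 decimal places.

p₁ = P(outcome | exposed) = 1759/3023 = 0.58187
p₀ = P(outcome | unexposed) = 1004/2257 = 0.44484
Under exogeneity alone the bounds on PN are max{0,(p₁−p₀)/p₁} ≤ PN ≤ min{1,(1−p₀)/p₁}.
  lower = (p₁ − p₀)/p₁ = 0.13703 / 0.58187 ≈ 0.2355
  upper = min{1, (1 − p₀)/p₁} = 0.55516 / 0.58187 ≈ 0.9541

0.236 ≤ PN ≤ 0.954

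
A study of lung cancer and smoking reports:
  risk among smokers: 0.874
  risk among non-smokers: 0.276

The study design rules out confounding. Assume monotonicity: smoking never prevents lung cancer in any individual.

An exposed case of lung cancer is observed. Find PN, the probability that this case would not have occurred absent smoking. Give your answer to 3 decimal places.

Let p₁ = 0.874, p₀ = 0.276.
Under exogeneity and monotonicity, PN = (p₁ − p₀) / p₁.
PN = (0.874 − 0.276) / 0.874 = 0.598 / 0.874 ≈ 0.6842

PN ≈ 0.684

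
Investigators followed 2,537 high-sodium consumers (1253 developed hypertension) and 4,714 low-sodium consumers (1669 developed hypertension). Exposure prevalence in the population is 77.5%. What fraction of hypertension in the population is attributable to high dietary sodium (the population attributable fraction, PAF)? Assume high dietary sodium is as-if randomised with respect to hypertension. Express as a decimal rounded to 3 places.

PAF ≈ 0.234

p₁ = P(outcome | exposed) = 1253/2537 = 0.49389
p₀ = P(outcome | unexposed) = 1669/4714 = 0.35405
Overall risk P(Y=1) = π·p₁ + (1−π)·p₀ = 0.775×0.49389 + 0.225×0.35405 = 0.46243.
Under exogeneity, PAF = [P(Y=1) − p₀] / P(Y=1).
PAF = (0.46243 − 0.35405) / 0.46243 ≈ 0.2344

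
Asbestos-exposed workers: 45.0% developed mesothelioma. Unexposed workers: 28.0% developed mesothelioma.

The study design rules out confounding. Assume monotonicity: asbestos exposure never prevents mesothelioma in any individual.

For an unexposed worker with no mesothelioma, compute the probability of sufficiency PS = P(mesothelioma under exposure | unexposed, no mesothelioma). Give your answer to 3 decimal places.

PS ≈ 0.236

p₁ = 0.45, p₀ = 0.28.
Under exogeneity and monotonicity, PS = (p₁ − p₀) / (1 − p₀).
PS = (0.45 − 0.28) / (1 − 0.28) = 0.17 / 0.72 ≈ 0.2361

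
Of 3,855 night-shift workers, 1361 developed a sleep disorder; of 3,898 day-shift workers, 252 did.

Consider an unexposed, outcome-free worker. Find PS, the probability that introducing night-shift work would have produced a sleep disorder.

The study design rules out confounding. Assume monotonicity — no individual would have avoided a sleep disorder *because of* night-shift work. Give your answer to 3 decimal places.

PS ≈ 0.308

p₁ = P(outcome | exposed) = 1361/3855 = 0.35305
p₀ = P(outcome | unexposed) = 252/3898 = 0.064649
Under exogeneity and monotonicity, PS = (p₁ − p₀) / (1 − p₀).
PS = (0.35305 − 0.064649) / (1 − 0.064649) = 0.2884 / 0.93535 ≈ 0.3083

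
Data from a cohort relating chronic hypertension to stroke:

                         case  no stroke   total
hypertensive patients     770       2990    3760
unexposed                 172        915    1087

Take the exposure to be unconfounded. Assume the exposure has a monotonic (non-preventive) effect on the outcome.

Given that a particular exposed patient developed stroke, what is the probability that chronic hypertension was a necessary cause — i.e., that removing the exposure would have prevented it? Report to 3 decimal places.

p₁ = P(outcome | exposed) = 770/3760 = 0.20479
p₀ = P(outcome | unexposed) = 172/1087 = 0.15823
Under exogeneity and monotonicity, PN = (p₁ − p₀)/p₁.
PN = (0.20479 − 0.15823) / 0.20479 ≈ 0.2273

PN ≈ 0.227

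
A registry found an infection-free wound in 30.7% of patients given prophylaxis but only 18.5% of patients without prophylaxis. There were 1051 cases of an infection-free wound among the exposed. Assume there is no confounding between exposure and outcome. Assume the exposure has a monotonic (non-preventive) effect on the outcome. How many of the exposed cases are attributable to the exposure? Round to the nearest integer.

p₁ = 0.307, p₀ = 0.185.
PN = (p₁ − p₀)/p₁ = (0.307 − 0.185) / 0.307 ≈ 0.39739.
Attributable cases ≈ PN × (exposed cases) = 0.39739 × 1051 ≈ 417.66.

about 418 cases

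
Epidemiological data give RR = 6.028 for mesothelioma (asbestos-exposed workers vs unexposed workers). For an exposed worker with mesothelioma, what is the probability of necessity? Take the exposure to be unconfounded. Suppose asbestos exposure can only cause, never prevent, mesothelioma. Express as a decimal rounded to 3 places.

Under exogeneity and monotonicity, PN = (RR − 1) / RR = 1 − 1/RR.
PN = (6.028 − 1) / 6.028 = 5.028 / 6.028 ≈ 0.8341

PN ≈ 0.834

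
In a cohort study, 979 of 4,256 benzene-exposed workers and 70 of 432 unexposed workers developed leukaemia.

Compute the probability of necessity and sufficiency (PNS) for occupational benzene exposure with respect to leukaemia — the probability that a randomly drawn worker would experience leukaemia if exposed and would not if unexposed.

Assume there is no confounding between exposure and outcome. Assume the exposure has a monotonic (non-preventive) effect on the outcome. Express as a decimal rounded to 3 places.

p₁ = P(outcome | exposed) = 979/4256 = 0.23003
p₀ = P(outcome | unexposed) = 70/432 = 0.16204
Under exogeneity and monotonicity, PNS = p₁ − p₀.
PNS = 0.23003 − 0.16204 = 0.067991

PNS ≈ 0.068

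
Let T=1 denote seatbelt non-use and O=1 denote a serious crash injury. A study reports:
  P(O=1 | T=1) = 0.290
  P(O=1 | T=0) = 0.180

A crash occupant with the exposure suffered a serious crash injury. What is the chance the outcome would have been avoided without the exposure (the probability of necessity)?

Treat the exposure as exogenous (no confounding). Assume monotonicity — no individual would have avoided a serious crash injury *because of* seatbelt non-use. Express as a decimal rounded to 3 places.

Let p₁ = 0.29, p₀ = 0.18.
Under exogeneity and monotonicity, PN = (p₁ − p₀) / p₁.
PN = (0.29 − 0.18) / 0.29 = 0.11 / 0.29 ≈ 0.3793

PN ≈ 0.379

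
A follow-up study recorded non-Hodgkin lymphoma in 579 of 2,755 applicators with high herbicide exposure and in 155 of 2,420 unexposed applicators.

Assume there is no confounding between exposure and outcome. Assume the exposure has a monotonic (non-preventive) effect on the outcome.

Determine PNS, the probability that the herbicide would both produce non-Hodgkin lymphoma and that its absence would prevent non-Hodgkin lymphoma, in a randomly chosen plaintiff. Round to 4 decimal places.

PNS ≈ 0.1461

p₁ = P(outcome | exposed) = 579/2755 = 0.21016
p₀ = P(outcome | unexposed) = 155/2420 = 0.06405
Under exogeneity and monotonicity, PNS = p₁ − p₀.
PNS = 0.21016 − 0.06405 = 0.14611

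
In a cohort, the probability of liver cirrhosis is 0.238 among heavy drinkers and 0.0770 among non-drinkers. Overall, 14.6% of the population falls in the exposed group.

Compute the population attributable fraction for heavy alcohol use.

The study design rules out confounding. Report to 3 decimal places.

PAF ≈ 0.234

Let p₁ = 0.238, p₀ = 0.077.
Overall risk P(Y=1) = π·p₁ + (1−π)·p₀ = 0.146×0.238 + 0.854×0.077 = 0.10051.
Under exogeneity, PAF = [P(Y=1) − p₀] / P(Y=1).
PAF = (0.10051 − 0.077) / 0.10051 ≈ 0.2339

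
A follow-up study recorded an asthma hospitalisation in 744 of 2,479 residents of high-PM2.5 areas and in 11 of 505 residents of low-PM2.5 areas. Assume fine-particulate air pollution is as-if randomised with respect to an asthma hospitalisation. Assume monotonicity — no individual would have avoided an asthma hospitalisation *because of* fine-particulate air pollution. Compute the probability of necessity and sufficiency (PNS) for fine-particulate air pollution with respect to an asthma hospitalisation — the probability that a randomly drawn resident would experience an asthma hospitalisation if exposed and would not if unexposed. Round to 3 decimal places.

p₁ = P(outcome | exposed) = 744/2479 = 0.30012
p₀ = P(outcome | unexposed) = 11/505 = 0.021782
Under exogeneity and monotonicity, PNS = p₁ − p₀.
PNS = 0.30012 − 0.021782 = 0.27834

PNS ≈ 0.278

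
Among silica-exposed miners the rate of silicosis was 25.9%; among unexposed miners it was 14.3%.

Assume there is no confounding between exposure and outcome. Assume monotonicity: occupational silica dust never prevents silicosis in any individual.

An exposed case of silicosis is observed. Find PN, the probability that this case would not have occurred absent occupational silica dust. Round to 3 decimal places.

PN ≈ 0.448

p₁ = 0.259, p₀ = 0.143.
Under exogeneity and monotonicity, PN = (p₁ − p₀) / p₁.
PN = (0.259 − 0.143) / 0.259 = 0.116 / 0.259 ≈ 0.4479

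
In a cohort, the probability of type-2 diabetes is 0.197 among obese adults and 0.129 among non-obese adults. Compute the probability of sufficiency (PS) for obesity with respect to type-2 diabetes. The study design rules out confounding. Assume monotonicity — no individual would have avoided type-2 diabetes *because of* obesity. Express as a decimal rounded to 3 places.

PS ≈ 0.078

Let p₁ = 0.197, p₀ = 0.129.
Under exogeneity and monotonicity, PS = (p₁ − p₀) / (1 − p₀).
PS = (0.197 − 0.129) / (1 − 0.129) = 0.068 / 0.871 ≈ 0.0781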